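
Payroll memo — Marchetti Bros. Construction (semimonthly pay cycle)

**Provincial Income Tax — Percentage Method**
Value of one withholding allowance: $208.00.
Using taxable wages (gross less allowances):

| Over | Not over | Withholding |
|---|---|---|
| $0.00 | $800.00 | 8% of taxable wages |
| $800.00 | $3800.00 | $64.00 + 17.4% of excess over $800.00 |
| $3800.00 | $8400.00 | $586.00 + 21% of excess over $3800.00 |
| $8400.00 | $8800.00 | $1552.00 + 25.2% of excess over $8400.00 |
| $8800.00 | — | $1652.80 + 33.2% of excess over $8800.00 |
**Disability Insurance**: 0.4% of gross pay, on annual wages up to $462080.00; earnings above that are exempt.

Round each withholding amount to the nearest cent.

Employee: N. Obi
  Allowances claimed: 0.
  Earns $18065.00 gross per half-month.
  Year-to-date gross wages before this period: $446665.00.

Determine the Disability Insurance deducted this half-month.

$61.66

Disability Insurance: cap $462080.00 − YTD $446665.00 = $15415.00 subject; 0.4% × $15415.00 = $61.66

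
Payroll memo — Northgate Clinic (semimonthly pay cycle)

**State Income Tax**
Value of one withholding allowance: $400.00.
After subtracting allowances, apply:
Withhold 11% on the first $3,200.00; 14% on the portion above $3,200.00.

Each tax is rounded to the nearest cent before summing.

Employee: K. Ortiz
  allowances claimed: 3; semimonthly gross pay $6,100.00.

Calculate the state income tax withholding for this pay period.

$590.00

State Income Tax: taxable = $6,100.00 − 3×$400.00 = $4,900.00
  $352.00 + 14% × ($4,900.00 − $3,200.00) = $352.00 + 14% × $1,700.00 = $590.00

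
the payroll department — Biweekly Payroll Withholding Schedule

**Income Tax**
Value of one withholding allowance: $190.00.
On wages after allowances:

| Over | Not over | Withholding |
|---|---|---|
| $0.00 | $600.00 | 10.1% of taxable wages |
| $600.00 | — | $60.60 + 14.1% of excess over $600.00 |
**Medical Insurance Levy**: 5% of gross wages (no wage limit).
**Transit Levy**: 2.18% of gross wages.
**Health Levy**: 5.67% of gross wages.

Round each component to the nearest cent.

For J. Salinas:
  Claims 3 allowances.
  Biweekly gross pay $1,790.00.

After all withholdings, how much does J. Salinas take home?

Income Tax: taxable = $1,790.00 − 3×$190.00 = $1,220.00
  $60.60 + 14.1% × ($1,220.00 − $600.00) = $60.60 + 14.1% × $620.00 = $148.02
Medical Insurance Levy: 5% × $1,790.00 = $89.50
Transit Levy: 2.18% × $1,790.00 = $39.02
Health Levy: 5.67% × $1,790.00 = $101.49
Total withheld: $148.02 + $89.50 + $39.02 + $101.49 = $378.03
Net pay: $1,790.00 − $378.03 = $1,411.97

$1,411.97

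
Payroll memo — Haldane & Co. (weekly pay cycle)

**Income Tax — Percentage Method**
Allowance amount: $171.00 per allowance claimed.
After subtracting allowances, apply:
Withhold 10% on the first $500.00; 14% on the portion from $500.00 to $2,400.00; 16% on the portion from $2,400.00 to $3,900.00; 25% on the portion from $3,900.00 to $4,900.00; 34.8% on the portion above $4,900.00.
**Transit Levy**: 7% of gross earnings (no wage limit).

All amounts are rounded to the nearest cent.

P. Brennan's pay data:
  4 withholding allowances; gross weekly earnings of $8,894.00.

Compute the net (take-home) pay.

$6,313.54

Income Tax: taxable = $8,894.00 − 4×$171.00 = $8,210.00
  $806.00 + 34.8% × ($8,210.00 − $4,900.00) = $806.00 + 34.8% × $3,310.00 = $1,957.88
Transit Levy: 7% × $8,894.00 = $622.58
Total withheld: $1,957.88 + $622.58 = $2,580.46
Net pay: $8,894.00 − $2,580.46 = $6,313.54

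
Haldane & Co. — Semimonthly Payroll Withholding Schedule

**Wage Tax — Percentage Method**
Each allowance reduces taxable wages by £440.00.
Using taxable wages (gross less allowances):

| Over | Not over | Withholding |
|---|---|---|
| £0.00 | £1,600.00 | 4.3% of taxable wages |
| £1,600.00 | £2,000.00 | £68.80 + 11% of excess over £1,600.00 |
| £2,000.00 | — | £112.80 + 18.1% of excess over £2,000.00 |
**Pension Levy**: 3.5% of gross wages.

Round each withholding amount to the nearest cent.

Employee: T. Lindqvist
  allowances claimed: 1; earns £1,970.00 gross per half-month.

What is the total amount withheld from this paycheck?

Wage Tax: taxable = £1,970.00 − 1×£440.00 = £1,530.00
  4.3% × £1,530.00 = £65.79
Pension Levy: 3.5% × £1,970.00 = £68.95
Total: £65.79 + £68.95 = £134.74

£134.74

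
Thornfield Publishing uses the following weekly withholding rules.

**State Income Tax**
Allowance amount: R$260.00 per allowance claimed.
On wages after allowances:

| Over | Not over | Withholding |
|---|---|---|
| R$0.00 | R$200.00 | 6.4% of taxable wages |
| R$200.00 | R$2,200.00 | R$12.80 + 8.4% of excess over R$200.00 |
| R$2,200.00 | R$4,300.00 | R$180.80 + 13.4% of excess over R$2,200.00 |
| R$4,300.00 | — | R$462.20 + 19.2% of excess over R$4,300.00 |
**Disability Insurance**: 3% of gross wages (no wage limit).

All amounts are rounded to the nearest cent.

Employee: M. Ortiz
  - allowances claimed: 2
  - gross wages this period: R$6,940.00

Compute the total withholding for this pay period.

R$1,077.44

State Income Tax: taxable = R$6,940.00 − 2×R$260.00 = R$6,420.00
  R$462.20 + 19.2% × (R$6,420.00 − R$4,300.00) = R$462.20 + 19.2% × R$2,120.00 = R$869.24
Disability Insurance: 3% × R$6,940.00 = R$208.20
Total: R$869.24 + R$208.20 = R$1,077.44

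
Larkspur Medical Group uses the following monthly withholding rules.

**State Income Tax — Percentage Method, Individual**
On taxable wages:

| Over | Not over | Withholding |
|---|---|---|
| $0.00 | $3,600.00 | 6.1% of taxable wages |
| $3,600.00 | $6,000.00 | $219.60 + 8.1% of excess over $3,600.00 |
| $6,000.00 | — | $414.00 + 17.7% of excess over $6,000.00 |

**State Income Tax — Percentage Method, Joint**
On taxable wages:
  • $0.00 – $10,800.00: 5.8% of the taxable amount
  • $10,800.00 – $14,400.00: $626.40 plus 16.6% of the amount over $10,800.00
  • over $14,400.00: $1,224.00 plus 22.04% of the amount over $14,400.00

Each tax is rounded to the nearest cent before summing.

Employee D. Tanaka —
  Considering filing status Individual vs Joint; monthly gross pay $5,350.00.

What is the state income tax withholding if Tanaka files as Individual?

State Income Tax (Individual): taxable = $5,350.00
  $219.60 + 8.1% × ($5,350.00 − $3,600.00) = $219.60 + 8.1% × $1,750.00 = $361.35

$361.35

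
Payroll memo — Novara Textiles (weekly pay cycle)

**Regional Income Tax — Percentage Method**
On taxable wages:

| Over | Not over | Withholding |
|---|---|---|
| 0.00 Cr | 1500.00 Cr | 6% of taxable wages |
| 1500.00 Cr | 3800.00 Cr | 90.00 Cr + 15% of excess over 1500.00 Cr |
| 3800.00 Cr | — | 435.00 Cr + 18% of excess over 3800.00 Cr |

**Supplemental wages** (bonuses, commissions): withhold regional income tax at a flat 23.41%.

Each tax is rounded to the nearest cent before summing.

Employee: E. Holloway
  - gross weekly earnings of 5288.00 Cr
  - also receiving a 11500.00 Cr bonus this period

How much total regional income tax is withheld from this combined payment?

3394.99 Cr

Regional Income Tax: taxable = 5288.00 Cr
  435.00 Cr + 18% × (5288.00 Cr − 3800.00 Cr) = 435.00 Cr + 18% × 1488.00 Cr = 702.84 Cr
Supplemental (23.41% flat on bonus): 23.41% × 11500.00 Cr = 2692.15 Cr
Total regional income tax: 702.84 Cr + 2692.15 Cr = 3394.99 Cr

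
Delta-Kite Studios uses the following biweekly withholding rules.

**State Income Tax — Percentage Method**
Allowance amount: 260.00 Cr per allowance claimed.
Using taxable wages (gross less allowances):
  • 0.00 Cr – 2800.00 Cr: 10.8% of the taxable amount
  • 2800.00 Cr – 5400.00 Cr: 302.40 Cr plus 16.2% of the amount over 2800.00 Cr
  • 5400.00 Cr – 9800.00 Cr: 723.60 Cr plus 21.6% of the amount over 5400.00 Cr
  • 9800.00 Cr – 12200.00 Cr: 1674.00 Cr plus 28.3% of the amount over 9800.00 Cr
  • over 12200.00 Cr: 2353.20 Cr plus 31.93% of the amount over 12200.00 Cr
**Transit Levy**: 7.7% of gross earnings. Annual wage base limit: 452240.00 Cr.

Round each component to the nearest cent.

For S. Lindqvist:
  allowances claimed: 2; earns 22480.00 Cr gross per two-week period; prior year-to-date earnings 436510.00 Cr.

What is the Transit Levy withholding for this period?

1211.21 Cr

Transit Levy: cap 452240.00 Cr − YTD 436510.00 Cr = 15730.00 Cr subject; 7.7% × 15730.00 Cr = 1211.21 Cr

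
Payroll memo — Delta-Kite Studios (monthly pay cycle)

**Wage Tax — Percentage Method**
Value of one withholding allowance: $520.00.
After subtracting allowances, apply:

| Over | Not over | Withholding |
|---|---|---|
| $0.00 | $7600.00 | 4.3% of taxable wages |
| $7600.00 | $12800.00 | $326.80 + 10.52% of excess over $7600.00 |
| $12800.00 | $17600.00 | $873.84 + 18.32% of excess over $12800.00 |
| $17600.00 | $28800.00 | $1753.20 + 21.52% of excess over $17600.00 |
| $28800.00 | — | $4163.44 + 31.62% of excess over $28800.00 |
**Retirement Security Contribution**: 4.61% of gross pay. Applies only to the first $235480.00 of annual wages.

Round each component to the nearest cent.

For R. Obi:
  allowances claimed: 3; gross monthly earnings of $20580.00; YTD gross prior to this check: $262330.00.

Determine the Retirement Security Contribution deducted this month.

Retirement Security Contribution: YTD $262330.00 ≥ cap $235480.00 → $0.00

$0.00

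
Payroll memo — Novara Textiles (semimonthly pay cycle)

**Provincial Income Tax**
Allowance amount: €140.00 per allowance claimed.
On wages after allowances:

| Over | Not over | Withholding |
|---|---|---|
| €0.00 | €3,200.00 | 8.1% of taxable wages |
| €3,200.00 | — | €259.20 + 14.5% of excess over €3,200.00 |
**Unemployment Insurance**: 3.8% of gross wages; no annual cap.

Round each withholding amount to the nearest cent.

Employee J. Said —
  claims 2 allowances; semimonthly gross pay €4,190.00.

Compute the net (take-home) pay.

€3,668.63

Provincial Income Tax: taxable = €4,190.00 − 2×€140.00 = €3,910.00
  €259.20 + 14.5% × (€3,910.00 − €3,200.00) = €259.20 + 14.5% × €710.00 = €362.15
Unemployment Insurance: 3.8% × €4,190.00 = €159.22
Total withheld: €362.15 + €159.22 = €521.37
Net pay: €4,190.00 − €521.37 = €3,668.63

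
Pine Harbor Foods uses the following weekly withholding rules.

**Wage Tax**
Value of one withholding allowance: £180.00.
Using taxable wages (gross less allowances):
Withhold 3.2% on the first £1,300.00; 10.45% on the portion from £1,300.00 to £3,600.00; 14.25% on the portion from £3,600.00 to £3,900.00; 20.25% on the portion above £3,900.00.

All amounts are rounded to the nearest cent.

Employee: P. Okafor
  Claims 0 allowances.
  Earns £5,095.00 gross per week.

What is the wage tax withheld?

£566.69

Wage Tax: taxable = £5,095.00
  £324.70 + 20.25% × (£5,095.00 − £3,900.00) = £324.70 + 20.25% × £1,195.00 = £566.69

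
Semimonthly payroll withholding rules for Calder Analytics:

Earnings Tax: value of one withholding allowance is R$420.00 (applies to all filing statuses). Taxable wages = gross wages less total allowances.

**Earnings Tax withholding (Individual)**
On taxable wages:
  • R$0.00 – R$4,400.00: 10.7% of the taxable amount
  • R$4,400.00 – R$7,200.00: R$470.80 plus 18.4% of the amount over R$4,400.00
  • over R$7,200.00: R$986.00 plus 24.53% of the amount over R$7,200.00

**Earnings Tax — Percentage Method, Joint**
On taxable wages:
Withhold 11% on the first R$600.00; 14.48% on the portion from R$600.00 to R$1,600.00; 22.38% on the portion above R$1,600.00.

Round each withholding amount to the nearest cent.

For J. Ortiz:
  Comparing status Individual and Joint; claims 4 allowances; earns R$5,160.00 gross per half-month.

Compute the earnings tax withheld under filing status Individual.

Earnings Tax (Individual): taxable = R$5,160.00 − 4×R$420.00 = R$3,480.00
  10.7% × R$3,480.00 = R$372.36

R$372.36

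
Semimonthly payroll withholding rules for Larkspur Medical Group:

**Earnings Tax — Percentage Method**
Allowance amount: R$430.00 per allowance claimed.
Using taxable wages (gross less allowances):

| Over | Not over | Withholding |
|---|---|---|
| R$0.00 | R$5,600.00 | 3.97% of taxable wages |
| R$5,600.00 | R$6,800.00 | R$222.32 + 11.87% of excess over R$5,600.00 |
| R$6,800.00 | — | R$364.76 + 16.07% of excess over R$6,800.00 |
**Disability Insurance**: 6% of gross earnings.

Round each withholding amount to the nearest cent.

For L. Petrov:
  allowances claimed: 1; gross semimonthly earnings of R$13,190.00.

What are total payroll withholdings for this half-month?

R$2,113.93

Earnings Tax: taxable = R$13,190.00 − 1×R$430.00 = R$12,760.00
  R$364.76 + 16.07% × (R$12,760.00 − R$6,800.00) = R$364.76 + 16.07% × R$5,960.00 = R$1,322.53
Disability Insurance: 6% × R$13,190.00 = R$791.40
Total: R$1,322.53 + R$791.40 = R$2,113.93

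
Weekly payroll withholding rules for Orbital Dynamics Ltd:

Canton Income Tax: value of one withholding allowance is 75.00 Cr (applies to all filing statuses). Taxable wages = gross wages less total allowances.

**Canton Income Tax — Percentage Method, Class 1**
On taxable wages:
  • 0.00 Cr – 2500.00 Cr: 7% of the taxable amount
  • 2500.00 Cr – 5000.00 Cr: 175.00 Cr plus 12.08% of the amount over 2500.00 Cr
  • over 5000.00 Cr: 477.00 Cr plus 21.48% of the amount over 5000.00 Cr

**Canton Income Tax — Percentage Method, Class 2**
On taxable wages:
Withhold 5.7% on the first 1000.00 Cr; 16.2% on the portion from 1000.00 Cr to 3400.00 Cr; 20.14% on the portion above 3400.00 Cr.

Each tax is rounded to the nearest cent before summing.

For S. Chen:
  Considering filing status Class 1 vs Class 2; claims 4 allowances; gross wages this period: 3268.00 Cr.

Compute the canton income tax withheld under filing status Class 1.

231.53 Cr

Canton Income Tax (Class 1): taxable = 3268.00 Cr − 4×75.00 Cr = 2968.00 Cr
  175.00 Cr + 12.08% × (2968.00 Cr − 2500.00 Cr) = 175.00 Cr + 12.08% × 468.00 Cr = 231.53 Cr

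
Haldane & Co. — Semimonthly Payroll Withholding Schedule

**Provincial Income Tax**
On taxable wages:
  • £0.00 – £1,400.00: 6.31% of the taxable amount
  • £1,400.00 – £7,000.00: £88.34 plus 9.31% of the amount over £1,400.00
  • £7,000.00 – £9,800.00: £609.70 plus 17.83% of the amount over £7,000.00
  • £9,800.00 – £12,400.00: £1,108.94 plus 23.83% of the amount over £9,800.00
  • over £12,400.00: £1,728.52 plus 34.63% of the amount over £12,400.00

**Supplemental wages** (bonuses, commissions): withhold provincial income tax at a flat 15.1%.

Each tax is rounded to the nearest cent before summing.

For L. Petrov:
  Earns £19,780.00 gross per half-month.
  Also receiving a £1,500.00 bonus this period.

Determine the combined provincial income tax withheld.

Provincial Income Tax: taxable = £19,780.00
  £1,728.52 + 34.63% × (£19,780.00 − £12,400.00) = £1,728.52 + 34.63% × £7,380.00 = £4,284.21
Supplemental (15.1% flat on bonus): 15.1% × £1,500.00 = £226.50
Total provincial income tax: £4,284.21 + £226.50 = £4,510.71

£4,510.71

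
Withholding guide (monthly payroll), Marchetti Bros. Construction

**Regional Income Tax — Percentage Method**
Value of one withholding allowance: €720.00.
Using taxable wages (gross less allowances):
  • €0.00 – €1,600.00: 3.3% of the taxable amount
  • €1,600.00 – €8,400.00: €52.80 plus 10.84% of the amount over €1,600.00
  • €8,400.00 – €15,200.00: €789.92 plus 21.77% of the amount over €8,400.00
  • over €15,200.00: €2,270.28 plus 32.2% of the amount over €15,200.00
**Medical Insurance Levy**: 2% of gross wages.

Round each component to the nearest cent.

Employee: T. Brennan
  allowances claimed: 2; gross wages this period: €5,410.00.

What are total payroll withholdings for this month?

Regional Income Tax: taxable = €5,410.00 − 2×€720.00 = €3,970.00
  €52.80 + 10.84% × (€3,970.00 − €1,600.00) = €52.80 + 10.84% × €2,370.00 = €309.71
Medical Insurance Levy: 2% × €5,410.00 = €108.20
Total: €309.71 + €108.20 = €417.91

€417.91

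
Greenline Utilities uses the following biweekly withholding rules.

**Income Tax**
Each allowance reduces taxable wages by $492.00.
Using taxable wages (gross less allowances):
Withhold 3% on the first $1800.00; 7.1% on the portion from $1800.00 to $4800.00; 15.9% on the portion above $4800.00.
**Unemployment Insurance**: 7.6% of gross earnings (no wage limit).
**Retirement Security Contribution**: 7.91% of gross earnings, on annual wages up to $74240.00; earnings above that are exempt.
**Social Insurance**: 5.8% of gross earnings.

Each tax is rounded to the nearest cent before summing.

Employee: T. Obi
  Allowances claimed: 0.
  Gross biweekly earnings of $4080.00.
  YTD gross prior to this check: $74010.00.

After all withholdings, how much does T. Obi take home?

Income Tax: taxable = $4080.00
  $54.00 + 7.1% × ($4080.00 − $1800.00) = $54.00 + 7.1% × $2280.00 = $215.88
Unemployment Insurance: 7.6% × $4080.00 = $310.08
Retirement Security Contribution: cap $74240.00 − YTD $74010.00 = $230.00 subject; 7.91% × $230.00 = $18.19
Social Insurance: 5.8% × $4080.00 = $236.64
Total withheld: $215.88 + $310.08 + $18.19 + $236.64 = $780.79
Net pay: $4080.00 − $780.79 = $3299.21

$3299.21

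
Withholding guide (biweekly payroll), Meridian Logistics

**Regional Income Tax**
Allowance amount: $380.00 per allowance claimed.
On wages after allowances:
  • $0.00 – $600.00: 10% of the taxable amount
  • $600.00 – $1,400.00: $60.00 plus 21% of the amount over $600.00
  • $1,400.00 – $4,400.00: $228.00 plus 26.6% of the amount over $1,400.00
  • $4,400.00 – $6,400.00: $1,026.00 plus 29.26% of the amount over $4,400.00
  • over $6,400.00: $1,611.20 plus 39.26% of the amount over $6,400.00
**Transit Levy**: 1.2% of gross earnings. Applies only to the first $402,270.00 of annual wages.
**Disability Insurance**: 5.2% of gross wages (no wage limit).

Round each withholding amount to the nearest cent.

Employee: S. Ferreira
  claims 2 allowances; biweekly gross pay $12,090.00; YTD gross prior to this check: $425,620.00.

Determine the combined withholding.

$4,175.40

Regional Income Tax: taxable = $12,090.00 − 2×$380.00 = $11,330.00
  $1,611.20 + 39.26% × ($11,330.00 − $6,400.00) = $1,611.20 + 39.26% × $4,930.00 = $3,546.72
Transit Levy: YTD $425,620.00 ≥ cap $402,270.00 → $0.00
Disability Insurance: 5.2% × $12,090.00 = $628.68
Total: $3,546.72 + $0.00 + $628.68 = $4,175.40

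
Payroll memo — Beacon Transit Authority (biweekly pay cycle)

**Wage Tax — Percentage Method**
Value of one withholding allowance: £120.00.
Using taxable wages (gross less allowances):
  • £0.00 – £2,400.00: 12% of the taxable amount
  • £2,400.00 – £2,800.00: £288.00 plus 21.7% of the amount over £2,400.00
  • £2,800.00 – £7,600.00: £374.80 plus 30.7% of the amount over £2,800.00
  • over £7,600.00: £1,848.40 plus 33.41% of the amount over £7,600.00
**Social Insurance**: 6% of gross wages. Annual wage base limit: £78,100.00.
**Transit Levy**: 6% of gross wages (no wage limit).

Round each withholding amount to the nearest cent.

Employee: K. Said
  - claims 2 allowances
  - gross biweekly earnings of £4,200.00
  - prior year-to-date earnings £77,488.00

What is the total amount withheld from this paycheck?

£1,019.64

Wage Tax: taxable = £4,200.00 − 2×£120.00 = £3,960.00
  £374.80 + 30.7% × (£3,960.00 − £2,800.00) = £374.80 + 30.7% × £1,160.00 = £730.92
Social Insurance: cap £78,100.00 − YTD £77,488.00 = £612.00 subject; 6% × £612.00 = £36.72
Transit Levy: 6% × £4,200.00 = £252.00
Total: £730.92 + £36.72 + £252.00 = £1,019.64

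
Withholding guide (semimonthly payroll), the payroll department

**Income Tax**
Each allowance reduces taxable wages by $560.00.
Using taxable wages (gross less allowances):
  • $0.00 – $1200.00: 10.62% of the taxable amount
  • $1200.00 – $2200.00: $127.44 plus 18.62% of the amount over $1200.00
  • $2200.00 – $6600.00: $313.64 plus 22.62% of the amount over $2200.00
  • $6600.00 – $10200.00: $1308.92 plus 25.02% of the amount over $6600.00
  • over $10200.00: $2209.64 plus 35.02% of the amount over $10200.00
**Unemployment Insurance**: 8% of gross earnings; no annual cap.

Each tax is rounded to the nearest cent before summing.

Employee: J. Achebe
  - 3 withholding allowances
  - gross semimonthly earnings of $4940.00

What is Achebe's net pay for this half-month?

$3991.39

Income Tax: taxable = $4940.00 − 3×$560.00 = $3260.00
  $313.64 + 22.62% × ($3260.00 − $2200.00) = $313.64 + 22.62% × $1060.00 = $553.41
Unemployment Insurance: 8% × $4940.00 = $395.20
Total withheld: $553.41 + $395.20 = $948.61
Net pay: $4940.00 − $948.61 = $3991.39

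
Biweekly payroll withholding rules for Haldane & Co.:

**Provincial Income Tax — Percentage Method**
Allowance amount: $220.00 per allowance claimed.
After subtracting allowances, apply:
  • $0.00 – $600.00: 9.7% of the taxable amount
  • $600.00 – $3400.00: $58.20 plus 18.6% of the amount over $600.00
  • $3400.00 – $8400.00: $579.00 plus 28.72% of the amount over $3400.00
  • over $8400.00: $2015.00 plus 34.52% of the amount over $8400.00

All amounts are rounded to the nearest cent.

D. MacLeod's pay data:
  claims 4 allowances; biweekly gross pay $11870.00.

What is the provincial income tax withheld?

Provincial Income Tax: taxable = $11870.00 − 4×$220.00 = $10990.00
  $2015.00 + 34.52% × ($10990.00 − $8400.00) = $2015.00 + 34.52% × $2590.00 = $2909.07

$2909.07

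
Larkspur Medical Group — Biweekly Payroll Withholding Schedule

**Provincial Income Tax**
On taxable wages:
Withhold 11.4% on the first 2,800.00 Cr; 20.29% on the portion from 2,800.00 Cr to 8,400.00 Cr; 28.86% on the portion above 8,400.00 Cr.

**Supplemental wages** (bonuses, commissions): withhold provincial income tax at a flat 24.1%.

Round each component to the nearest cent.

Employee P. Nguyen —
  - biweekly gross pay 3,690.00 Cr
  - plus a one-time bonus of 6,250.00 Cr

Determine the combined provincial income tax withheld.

2,006.03 Cr

Provincial Income Tax: taxable = 3,690.00 Cr
  319.20 Cr + 20.29% × (3,690.00 Cr − 2,800.00 Cr) = 319.20 Cr + 20.29% × 890.00 Cr = 499.78 Cr
Supplemental (24.1% flat on bonus): 24.1% × 6,250.00 Cr = 1,506.25 Cr
Total provincial income tax: 499.78 Cr + 1,506.25 Cr = 2,006.03 Cr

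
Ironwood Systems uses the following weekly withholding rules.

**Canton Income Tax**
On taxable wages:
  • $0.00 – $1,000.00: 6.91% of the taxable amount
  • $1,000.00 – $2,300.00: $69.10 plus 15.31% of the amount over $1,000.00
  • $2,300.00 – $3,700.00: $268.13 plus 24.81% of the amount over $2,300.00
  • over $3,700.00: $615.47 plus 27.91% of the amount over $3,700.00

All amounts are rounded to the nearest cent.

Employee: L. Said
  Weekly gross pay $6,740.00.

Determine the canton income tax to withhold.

$1,463.93

Canton Income Tax: taxable = $6,740.00
  $615.47 + 27.91% × ($6,740.00 − $3,700.00) = $615.47 + 27.91% × $3,040.00 = $1,463.93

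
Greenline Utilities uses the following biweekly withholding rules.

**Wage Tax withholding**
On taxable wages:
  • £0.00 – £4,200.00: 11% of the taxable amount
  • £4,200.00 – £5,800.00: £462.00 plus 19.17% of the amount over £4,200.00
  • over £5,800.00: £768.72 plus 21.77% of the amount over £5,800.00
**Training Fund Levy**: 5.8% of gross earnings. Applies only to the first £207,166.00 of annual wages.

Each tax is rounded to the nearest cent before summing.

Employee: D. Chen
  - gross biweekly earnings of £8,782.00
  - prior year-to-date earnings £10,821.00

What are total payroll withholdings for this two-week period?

£1,927.26

Wage Tax: taxable = £8,782.00
  £768.72 + 21.77% × (£8,782.00 − £5,800.00) = £768.72 + 21.77% × £2,982.00 = £1,417.90
Training Fund Levy: 5.8% × £8,782.00 = £509.36
Total: £1,417.90 + £509.36 = £1,927.26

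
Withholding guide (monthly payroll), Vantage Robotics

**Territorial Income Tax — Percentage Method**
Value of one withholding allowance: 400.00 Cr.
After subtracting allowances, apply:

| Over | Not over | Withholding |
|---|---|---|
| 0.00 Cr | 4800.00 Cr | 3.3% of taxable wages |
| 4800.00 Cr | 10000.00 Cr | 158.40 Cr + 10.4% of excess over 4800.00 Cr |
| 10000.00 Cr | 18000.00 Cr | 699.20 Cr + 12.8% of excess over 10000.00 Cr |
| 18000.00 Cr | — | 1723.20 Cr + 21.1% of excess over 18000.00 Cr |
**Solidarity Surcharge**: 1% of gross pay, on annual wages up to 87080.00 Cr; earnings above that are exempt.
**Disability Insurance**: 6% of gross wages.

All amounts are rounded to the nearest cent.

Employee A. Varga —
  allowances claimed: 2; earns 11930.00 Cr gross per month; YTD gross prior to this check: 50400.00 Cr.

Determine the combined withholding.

Territorial Income Tax: taxable = 11930.00 Cr − 2×400.00 Cr = 11130.00 Cr
  699.20 Cr + 12.8% × (11130.00 Cr − 10000.00 Cr) = 699.20 Cr + 12.8% × 1130.00 Cr = 843.84 Cr
Solidarity Surcharge: 1% × 11930.00 Cr = 119.30 Cr
Disability Insurance: 6% × 11930.00 Cr = 715.80 Cr
Total: 843.84 Cr + 119.30 Cr + 715.80 Cr = 1678.94 Cr

1678.94 Cr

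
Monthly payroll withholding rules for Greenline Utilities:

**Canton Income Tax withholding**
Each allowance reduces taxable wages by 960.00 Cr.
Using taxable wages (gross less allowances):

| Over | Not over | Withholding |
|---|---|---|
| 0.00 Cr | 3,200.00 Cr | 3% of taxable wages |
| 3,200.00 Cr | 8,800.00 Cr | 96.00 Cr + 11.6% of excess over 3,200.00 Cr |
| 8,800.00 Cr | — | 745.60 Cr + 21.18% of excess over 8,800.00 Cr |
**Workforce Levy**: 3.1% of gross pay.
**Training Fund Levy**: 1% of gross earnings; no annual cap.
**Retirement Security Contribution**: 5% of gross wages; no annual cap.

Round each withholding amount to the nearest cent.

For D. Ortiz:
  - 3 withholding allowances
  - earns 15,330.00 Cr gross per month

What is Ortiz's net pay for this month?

Canton Income Tax: taxable = 15,330.00 Cr − 3×960.00 Cr = 12,450.00 Cr
  745.60 Cr + 21.18% × (12,450.00 Cr − 8,800.00 Cr) = 745.60 Cr + 21.18% × 3,650.00 Cr = 1,518.67 Cr
Workforce Levy: 3.1% × 15,330.00 Cr = 475.23 Cr
Training Fund Levy: 1% × 15,330.00 Cr = 153.30 Cr
Retirement Security Contribution: 5% × 15,330.00 Cr = 766.50 Cr
Total withheld: 1,518.67 Cr + 475.23 Cr + 153.30 Cr + 766.50 Cr = 2,913.70 Cr
Net pay: 15,330.00 Cr − 2,913.70 Cr = 12,416.30 Cr

12,416.30 Cr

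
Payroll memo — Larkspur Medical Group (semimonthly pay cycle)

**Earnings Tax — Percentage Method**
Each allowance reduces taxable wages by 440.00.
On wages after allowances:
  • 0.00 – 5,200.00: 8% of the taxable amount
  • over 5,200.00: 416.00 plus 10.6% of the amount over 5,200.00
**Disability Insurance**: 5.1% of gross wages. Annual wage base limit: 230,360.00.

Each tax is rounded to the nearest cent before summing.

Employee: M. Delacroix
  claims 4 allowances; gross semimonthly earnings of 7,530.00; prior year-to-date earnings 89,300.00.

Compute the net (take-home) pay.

Earnings Tax: taxable = 7,530.00 − 4×440.00 = 5,770.00
  416.00 + 10.6% × (5,770.00 − 5,200.00) = 416.00 + 10.6% × 570.00 = 476.42
Disability Insurance: 5.1% × 7,530.00 = 384.03
Total withheld: 476.42 + 384.03 = 860.45
Net pay: 7,530.00 − 860.45 = 6,669.55

6,669.55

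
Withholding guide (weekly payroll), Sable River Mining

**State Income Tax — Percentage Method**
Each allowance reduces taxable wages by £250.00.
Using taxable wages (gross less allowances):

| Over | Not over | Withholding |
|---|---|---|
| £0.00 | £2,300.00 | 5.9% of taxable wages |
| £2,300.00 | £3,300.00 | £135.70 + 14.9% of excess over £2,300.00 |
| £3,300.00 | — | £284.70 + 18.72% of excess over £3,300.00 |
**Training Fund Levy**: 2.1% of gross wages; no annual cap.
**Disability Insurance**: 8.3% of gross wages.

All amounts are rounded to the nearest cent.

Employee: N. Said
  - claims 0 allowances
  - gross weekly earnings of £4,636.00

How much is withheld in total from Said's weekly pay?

£1,016.95

State Income Tax: taxable = £4,636.00
  £284.70 + 18.72% × (£4,636.00 − £3,300.00) = £284.70 + 18.72% × £1,336.00 = £534.80
Training Fund Levy: 2.1% × £4,636.00 = £97.36
Disability Insurance: 8.3% × £4,636.00 = £384.79
Total: £534.80 + £97.36 + £384.79 = £1,016.95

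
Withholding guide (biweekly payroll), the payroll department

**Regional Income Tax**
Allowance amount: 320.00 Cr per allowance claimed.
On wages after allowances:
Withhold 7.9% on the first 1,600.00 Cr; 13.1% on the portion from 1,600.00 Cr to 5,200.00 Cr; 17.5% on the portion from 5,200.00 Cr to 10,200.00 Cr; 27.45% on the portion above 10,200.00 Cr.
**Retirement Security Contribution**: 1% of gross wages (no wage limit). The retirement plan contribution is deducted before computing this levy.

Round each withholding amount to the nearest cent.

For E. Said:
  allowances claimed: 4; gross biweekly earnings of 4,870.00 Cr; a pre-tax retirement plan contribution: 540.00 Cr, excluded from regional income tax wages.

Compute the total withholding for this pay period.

359.65 Cr

Regional Income Tax: taxable = 4,870.00 Cr − 540.00 Cr − 4×320.00 Cr = 3,050.00 Cr
  126.40 Cr + 13.1% × (3,050.00 Cr − 1,600.00 Cr) = 126.40 Cr + 13.1% × 1,450.00 Cr = 316.35 Cr
Retirement Security Contribution: 1% × 4,330.00 Cr = 43.30 Cr
Total: 316.35 Cr + 43.30 Cr = 359.65 Cr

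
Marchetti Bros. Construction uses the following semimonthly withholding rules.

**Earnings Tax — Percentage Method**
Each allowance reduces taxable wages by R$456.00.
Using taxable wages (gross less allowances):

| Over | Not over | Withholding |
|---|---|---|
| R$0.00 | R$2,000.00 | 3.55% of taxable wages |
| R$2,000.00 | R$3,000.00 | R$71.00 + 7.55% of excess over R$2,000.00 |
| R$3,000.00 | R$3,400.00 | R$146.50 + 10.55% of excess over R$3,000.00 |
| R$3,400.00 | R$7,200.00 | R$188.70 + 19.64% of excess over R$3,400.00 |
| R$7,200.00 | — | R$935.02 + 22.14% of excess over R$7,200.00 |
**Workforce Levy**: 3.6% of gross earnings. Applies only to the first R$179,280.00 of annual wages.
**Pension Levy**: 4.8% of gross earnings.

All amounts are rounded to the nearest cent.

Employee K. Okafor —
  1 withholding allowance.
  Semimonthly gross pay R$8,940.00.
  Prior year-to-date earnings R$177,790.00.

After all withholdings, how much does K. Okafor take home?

R$7,237.94

Earnings Tax: taxable = R$8,940.00 − 1×R$456.00 = R$8,484.00
  R$935.02 + 22.14% × (R$8,484.00 − R$7,200.00) = R$935.02 + 22.14% × R$1,284.00 = R$1,219.30
Workforce Levy: cap R$179,280.00 − YTD R$177,790.00 = R$1,490.00 subject; 3.6% × R$1,490.00 = R$53.64
Pension Levy: 4.8% × R$8,940.00 = R$429.12
Total withheld: R$1,219.30 + R$53.64 + R$429.12 = R$1,702.06
Net pay: R$8,940.00 − R$1,702.06 = R$7,237.94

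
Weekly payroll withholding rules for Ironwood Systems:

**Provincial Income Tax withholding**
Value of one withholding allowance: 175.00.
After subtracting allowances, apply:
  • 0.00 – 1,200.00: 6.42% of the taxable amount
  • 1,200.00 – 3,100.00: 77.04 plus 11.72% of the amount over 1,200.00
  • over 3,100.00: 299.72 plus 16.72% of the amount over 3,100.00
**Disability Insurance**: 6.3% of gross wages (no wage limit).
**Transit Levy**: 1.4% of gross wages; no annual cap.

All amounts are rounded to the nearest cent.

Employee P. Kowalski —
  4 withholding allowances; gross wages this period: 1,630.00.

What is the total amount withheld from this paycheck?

185.22

Provincial Income Tax: taxable = 1,630.00 − 4×175.00 = 930.00
  6.42% × 930.00 = 59.71
Disability Insurance: 6.3% × 1,630.00 = 102.69
Transit Levy: 1.4% × 1,630.00 = 22.82
Total: 59.71 + 102.69 + 22.82 = 185.22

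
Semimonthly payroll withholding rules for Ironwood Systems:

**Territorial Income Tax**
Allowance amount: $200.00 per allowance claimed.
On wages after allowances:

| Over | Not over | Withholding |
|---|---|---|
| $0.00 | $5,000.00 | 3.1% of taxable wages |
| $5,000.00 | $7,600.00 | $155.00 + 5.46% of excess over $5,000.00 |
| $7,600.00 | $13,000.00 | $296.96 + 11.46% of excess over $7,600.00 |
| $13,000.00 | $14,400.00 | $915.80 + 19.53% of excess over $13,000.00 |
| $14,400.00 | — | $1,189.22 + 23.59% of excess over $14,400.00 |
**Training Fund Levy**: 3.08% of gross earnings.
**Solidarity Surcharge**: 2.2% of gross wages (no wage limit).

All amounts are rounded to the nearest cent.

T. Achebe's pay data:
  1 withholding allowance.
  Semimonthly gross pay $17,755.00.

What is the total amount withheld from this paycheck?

Territorial Income Tax: taxable = $17,755.00 − 1×$200.00 = $17,555.00
  $1,189.22 + 23.59% × ($17,555.00 − $14,400.00) = $1,189.22 + 23.59% × $3,155.00 = $1,933.48
Training Fund Levy: 3.08% × $17,755.00 = $546.85
Solidarity Surcharge: 2.2% × $17,755.00 = $390.61
Total: $1,933.48 + $546.85 + $390.61 = $2,870.94

$2,870.94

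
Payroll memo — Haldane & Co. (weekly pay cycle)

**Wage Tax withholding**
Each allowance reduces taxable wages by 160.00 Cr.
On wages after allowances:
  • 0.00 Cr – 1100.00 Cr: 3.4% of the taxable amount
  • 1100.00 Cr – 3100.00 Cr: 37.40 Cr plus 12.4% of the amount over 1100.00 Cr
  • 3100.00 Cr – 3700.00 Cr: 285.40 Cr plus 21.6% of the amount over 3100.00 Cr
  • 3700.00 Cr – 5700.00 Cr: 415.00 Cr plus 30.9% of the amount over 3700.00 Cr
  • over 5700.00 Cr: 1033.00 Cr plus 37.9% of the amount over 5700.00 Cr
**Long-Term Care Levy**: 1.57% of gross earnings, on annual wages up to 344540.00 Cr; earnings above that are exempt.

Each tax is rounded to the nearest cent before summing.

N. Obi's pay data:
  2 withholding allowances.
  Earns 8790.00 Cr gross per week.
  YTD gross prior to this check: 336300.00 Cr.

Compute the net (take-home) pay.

Wage Tax: taxable = 8790.00 Cr − 2×160.00 Cr = 8470.00 Cr
  1033.00 Cr + 37.9% × (8470.00 Cr − 5700.00 Cr) = 1033.00 Cr + 37.9% × 2770.00 Cr = 2082.83 Cr
Long-Term Care Levy: cap 344540.00 Cr − YTD 336300.00 Cr = 8240.00 Cr subject; 1.57% × 8240.00 Cr = 129.37 Cr
Total withheld: 2082.83 Cr + 129.37 Cr = 2212.20 Cr
Net pay: 8790.00 Cr − 2212.20 Cr = 6577.80 Cr

6577.80 Cr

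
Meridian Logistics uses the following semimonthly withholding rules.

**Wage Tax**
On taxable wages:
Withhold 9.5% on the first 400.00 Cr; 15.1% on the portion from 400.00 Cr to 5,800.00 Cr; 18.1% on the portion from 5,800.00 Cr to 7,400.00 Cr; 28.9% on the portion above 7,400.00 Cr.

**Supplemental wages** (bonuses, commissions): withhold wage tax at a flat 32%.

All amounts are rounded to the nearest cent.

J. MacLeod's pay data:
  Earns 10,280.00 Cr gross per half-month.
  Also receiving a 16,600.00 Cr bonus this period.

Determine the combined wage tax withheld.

7,287.32 Cr

Wage Tax: taxable = 10,280.00 Cr
  1,143.00 Cr + 28.9% × (10,280.00 Cr − 7,400.00 Cr) = 1,143.00 Cr + 28.9% × 2,880.00 Cr = 1,975.32 Cr
Supplemental (32% flat on bonus): 32% × 16,600.00 Cr = 5,312.00 Cr
Total wage tax: 1,975.32 Cr + 5,312.00 Cr = 7,287.32 Cr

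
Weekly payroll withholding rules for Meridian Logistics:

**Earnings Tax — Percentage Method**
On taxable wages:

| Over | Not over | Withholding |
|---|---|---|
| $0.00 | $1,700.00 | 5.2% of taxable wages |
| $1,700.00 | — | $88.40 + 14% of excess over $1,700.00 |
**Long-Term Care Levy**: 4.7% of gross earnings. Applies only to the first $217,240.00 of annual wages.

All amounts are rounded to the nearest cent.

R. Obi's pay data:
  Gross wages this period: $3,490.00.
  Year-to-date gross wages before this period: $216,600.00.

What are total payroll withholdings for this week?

Earnings Tax: taxable = $3,490.00
  $88.40 + 14% × ($3,490.00 − $1,700.00) = $88.40 + 14% × $1,790.00 = $339.00
Long-Term Care Levy: cap $217,240.00 − YTD $216,600.00 = $640.00 subject; 4.7% × $640.00 = $30.08
Total: $339.00 + $30.08 = $369.08

$369.08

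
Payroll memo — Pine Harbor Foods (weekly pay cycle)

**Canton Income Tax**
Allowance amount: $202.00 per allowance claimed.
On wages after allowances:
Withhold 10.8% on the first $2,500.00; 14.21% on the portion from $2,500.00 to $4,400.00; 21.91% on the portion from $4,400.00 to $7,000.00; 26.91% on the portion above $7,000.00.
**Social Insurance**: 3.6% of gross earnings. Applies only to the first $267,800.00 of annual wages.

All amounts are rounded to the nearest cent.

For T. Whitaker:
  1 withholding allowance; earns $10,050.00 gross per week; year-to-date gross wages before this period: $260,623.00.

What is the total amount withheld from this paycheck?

Canton Income Tax: taxable = $10,050.00 − 1×$202.00 = $9,848.00
  $1,109.65 + 26.91% × ($9,848.00 − $7,000.00) = $1,109.65 + 26.91% × $2,848.00 = $1,876.05
Social Insurance: cap $267,800.00 − YTD $260,623.00 = $7,177.00 subject; 3.6% × $7,177.00 = $258.37
Total: $1,876.05 + $258.37 = $2,134.42

$2,134.42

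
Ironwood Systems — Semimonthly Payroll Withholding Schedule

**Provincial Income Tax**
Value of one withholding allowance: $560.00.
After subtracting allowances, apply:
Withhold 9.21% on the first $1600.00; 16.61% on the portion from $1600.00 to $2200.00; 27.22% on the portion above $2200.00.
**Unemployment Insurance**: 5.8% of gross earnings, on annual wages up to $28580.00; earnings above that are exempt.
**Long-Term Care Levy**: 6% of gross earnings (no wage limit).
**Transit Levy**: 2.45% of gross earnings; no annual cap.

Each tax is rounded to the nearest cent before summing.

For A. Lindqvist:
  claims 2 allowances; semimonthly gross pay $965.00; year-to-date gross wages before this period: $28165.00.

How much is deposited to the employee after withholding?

$859.39

Provincial Income Tax: taxable = $965.00 − 2×$560.00 = $-155.00
  Taxable ≤ 0 → $0.00
Unemployment Insurance: cap $28580.00 − YTD $28165.00 = $415.00 subject; 5.8% × $415.00 = $24.07
Long-Term Care Levy: 6% × $965.00 = $57.90
Transit Levy: 2.45% × $965.00 = $23.64
Total withheld: $0.00 + $24.07 + $57.90 + $23.64 = $105.61
Net pay: $965.00 − $105.61 = $859.39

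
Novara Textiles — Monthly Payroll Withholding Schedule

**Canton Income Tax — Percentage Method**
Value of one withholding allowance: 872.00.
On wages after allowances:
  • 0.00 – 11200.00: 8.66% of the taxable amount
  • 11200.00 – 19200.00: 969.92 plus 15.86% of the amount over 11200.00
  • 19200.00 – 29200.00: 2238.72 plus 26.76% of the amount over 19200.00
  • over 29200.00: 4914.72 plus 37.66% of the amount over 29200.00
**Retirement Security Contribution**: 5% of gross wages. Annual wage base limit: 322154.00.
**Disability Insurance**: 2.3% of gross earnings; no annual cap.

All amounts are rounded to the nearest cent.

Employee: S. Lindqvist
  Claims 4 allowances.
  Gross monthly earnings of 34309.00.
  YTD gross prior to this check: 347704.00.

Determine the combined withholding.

Canton Income Tax: taxable = 34309.00 − 4×872.00 = 30821.00
  4914.72 + 37.66% × (30821.00 − 29200.00) = 4914.72 + 37.66% × 1621.00 = 5525.19
Retirement Security Contribution: YTD 347704.00 ≥ cap 322154.00 → 0.00
Disability Insurance: 2.3% × 34309.00 = 789.11
Total: 5525.19 + 0.00 + 789.11 = 6314.30

6314.30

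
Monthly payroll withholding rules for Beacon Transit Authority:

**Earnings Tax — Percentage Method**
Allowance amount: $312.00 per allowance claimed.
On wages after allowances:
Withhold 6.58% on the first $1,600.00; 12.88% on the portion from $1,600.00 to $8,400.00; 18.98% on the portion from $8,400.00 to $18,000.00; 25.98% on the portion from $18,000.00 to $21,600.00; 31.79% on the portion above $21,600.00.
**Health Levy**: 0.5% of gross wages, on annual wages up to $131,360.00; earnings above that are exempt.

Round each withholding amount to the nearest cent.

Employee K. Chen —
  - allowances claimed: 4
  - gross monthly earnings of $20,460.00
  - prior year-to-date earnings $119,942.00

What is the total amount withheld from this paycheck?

Earnings Tax: taxable = $20,460.00 − 4×$312.00 = $19,212.00
  $2,803.20 + 25.98% × ($19,212.00 − $18,000.00) = $2,803.20 + 25.98% × $1,212.00 = $3,118.08
Health Levy: cap $131,360.00 − YTD $119,942.00 = $11,418.00 subject; 0.5% × $11,418.00 = $57.09
Total: $3,118.08 + $57.09 = $3,175.17

$3,175.17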